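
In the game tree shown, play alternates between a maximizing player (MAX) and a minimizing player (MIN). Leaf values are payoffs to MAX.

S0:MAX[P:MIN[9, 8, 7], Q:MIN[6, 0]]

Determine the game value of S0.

P (MIN): min(9, 8, 7) = 7
Q (MIN): min(6, 0) = 0
S0 (MAX): max(7, 0) = 7

7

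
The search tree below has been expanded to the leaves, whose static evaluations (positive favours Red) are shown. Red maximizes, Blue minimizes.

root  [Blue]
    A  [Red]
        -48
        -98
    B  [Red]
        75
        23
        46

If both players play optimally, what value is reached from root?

-48

A (Red): max(-48, -98) = -48
B (Red): max(75, 23, 46) = 75
root (Blue): min(-48, 75) = -48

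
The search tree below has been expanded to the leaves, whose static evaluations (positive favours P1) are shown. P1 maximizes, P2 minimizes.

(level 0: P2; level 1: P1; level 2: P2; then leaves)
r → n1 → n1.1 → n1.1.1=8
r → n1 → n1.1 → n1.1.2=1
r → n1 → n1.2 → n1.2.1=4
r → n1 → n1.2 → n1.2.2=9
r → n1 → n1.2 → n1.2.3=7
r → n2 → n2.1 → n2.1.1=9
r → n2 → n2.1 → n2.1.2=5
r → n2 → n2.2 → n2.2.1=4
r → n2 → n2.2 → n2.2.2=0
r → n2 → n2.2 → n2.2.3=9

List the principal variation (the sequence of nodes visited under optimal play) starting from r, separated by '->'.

n1.1 (P2): min(8, 1) = 1
n1.2 (P2): min(4, 9, 7) = 4
n1 (P1): max(1, 4) = 4
n2.1 (P2): min(9, 5) = 5
n2.2 (P2): min(4, 0, 9) = 0
n2 (P1): max(5, 0) = 5
r (P2): min(4, 5) = 4
At r, P2 picks n1 (lowest: 4).
At n1, P1 picks n1.2 (highest: 4).
At n1.2, P2 picks n1.2.1 (lowest: 4).
Terminal value 4.

r -> n1 -> n1.2 -> n1.2.1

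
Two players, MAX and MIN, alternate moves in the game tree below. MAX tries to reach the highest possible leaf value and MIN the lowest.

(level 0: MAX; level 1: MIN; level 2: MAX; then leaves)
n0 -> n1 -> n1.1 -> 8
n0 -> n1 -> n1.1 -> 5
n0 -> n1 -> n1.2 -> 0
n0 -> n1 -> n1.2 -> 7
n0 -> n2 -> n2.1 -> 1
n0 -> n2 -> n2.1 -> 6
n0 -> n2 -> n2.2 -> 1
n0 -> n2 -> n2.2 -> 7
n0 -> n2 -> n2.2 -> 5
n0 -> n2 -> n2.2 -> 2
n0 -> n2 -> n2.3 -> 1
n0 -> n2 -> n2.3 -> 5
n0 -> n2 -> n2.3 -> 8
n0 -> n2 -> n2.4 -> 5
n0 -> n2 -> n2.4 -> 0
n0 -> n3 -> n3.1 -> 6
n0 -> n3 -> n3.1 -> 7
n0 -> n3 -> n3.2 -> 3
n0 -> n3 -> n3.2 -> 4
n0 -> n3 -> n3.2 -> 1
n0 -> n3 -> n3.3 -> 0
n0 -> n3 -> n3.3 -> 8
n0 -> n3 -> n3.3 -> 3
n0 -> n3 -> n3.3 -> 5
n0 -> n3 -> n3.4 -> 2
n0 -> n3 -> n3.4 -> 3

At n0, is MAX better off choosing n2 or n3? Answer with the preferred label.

n2.1 (MAX): max(1, 6) = 6
n2.2 (MAX): max(1, 7, 5, 2) = 7
n2.3 (MAX): max(1, 5, 8) = 8
n2.4 (MAX): max(5, 0) = 5
n2 (MIN): min(6, 7, 8, 5) = 5
n3.1 (MAX): max(6, 7) = 7
n3.2 (MAX): max(3, 4, 1) = 4
n3.3 (MAX): max(0, 8, 3, 5) = 8
n3.4 (MAX): max(2, 3) = 3
n3 (MIN): min(7, 4, 8, 3) = 3
MAX prefers the higher value; n2=5, n3=3. n2 is better since 5 > 3.

n2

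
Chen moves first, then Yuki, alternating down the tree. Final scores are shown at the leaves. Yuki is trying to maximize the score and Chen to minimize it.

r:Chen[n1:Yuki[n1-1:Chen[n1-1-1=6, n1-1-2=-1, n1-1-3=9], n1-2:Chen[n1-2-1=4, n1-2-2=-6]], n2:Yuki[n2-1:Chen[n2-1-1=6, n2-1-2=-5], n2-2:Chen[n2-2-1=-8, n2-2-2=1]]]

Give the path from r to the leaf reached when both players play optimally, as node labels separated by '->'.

r -> n2 -> n2-1 -> n2-1-2

n1-1 (Chen): min(6, -1, 9) = -1
n1-2 (Chen): min(4, -6) = -6
n1 (Yuki): max(-1, -6) = -1
n2-1 (Chen): min(6, -5) = -5
n2-2 (Chen): min(-8, 1) = -8
n2 (Yuki): max(-5, -8) = -5
r (Chen): min(-1, -5) = -5
At r, Chen picks n2 (lowest: -5).
At n2, Yuki picks n2-1 (highest: -5).
At n2-1, Chen picks n2-1-2 (lowest: -5).
Terminal value -5.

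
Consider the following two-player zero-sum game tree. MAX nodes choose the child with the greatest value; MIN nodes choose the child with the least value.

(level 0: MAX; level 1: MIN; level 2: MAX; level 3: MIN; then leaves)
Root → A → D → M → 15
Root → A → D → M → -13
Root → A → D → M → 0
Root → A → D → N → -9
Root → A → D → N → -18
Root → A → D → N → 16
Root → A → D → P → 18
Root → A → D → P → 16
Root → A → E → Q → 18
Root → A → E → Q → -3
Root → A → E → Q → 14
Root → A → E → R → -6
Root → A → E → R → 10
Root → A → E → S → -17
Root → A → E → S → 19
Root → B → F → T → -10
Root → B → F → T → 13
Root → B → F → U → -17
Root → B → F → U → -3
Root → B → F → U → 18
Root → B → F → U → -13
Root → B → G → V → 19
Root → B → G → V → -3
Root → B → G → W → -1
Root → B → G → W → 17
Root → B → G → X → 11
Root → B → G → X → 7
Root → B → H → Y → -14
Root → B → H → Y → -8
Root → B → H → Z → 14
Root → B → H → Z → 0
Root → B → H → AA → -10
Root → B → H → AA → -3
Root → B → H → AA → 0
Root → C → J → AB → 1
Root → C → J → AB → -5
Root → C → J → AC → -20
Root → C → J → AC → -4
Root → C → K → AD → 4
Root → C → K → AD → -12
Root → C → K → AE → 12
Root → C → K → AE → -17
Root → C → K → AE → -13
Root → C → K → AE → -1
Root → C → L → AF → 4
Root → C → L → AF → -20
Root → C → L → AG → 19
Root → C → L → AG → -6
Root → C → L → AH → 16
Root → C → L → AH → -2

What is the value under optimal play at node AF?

-20

AF (MIN): min(4, -20) = -20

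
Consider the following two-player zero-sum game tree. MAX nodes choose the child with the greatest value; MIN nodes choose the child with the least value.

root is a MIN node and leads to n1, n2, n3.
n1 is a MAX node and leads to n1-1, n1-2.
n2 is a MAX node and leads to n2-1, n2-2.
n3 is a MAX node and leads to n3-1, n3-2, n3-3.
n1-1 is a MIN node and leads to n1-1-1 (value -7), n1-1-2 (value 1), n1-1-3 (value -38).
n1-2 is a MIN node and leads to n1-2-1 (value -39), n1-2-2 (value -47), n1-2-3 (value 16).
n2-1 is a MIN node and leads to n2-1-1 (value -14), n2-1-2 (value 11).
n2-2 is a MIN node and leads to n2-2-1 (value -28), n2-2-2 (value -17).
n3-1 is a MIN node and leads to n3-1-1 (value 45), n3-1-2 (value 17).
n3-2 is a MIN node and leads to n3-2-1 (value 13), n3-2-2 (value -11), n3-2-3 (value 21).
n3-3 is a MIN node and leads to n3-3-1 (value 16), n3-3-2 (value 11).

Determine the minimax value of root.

n1-1 (MIN): min(-7, 1, -38) = -38
n1-2 (MIN): min(-39, -47, 16) = -47
n1 (MAX): max(-38, -47) = -38
n2-1 (MIN): min(-14, 11) = -14
n2-2 (MIN): min(-28, -17) = -28
n2 (MAX): max(-14, -28) = -14
n3-1 (MIN): min(45, 17) = 17
n3-2 (MIN): min(13, -11, 21) = -11
n3-3 (MIN): min(16, 11) = 11
n3 (MAX): max(17, -11, 11) = 17
root (MIN): min(-38, -14, 17) = -38

-38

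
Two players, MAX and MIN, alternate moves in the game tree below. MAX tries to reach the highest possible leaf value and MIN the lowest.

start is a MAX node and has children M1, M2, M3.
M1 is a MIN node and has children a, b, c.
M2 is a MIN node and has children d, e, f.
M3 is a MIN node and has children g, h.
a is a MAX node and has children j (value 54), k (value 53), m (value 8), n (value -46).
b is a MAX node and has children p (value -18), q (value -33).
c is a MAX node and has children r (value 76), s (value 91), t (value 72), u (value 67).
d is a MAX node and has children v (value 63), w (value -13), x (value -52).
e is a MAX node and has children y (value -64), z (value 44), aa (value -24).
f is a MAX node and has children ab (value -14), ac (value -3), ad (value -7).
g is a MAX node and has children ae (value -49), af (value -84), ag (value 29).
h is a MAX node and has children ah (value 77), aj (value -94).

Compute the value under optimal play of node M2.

-3

d (MAX): max(63, -13, -52) = 63
e (MAX): max(-64, 44, -24) = 44
f (MAX): max(-14, -3, -7) = -3
M2 (MIN): min(63, 44, -3) = -3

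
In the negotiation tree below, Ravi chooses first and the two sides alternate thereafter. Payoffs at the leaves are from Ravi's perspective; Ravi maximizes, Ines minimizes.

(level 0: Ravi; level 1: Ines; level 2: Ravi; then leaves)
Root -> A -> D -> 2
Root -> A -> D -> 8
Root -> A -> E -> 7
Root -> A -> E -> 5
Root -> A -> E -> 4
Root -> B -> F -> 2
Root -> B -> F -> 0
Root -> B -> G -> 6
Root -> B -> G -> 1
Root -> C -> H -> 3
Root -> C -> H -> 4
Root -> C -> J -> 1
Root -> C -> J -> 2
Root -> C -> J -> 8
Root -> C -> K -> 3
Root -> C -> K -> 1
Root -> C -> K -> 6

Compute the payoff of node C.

H (Ravi): max(3, 4) = 4
J (Ravi): max(1, 2, 8) = 8
K (Ravi): max(3, 1, 6) = 6
C (Ines): min(4, 8, 6) = 4

4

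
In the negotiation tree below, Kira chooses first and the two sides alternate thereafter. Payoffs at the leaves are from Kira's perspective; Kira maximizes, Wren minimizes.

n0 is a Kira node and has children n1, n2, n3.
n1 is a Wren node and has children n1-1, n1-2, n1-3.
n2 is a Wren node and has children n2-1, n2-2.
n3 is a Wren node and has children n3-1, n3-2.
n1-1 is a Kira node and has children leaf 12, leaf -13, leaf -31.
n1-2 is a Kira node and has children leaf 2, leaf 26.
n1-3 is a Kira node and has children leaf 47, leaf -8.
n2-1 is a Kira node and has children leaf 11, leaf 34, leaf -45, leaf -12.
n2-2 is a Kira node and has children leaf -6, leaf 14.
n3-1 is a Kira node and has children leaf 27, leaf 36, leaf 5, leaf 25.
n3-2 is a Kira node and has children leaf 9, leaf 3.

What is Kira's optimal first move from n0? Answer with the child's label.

n1-1 (Kira): max(12, -13, -31) = 12
n1-2 (Kira): max(2, 26) = 26
n1-3 (Kira): max(47, -8) = 47
n1 (Wren): min(12, 26, 47) = 12
n2-1 (Kira): max(11, 34, -45, -12) = 34
n2-2 (Kira): max(-6, 14) = 14
n2 (Wren): min(34, 14) = 14
n3-1 (Kira): max(27, 36, 5, 25) = 36
n3-2 (Kira): max(9, 3) = 9
n3 (Wren): min(36, 9) = 9
n0 (Kira): max(12, 14, 9) = 14
Kira at n0 wants the highest of {n1=12, n2=14, n3=9}, so chooses n2.

n2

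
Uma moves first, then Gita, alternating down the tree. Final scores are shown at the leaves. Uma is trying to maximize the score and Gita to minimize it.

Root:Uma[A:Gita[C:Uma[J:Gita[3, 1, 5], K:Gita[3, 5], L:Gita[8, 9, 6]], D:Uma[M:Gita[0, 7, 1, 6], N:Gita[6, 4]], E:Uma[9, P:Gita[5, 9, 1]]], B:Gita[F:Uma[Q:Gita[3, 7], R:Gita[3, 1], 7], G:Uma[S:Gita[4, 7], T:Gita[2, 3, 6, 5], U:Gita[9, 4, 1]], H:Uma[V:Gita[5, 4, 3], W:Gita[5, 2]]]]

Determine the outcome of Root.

4

J (Gita): min(3, 1, 5) = 1
K (Gita): min(3, 5) = 3
L (Gita): min(8, 9, 6) = 6
C (Uma): max(1, 3, 6) = 6
M (Gita): min(0, 7, 1, 6) = 0
N (Gita): min(6, 4) = 4
D (Uma): max(0, 4) = 4
P (Gita): min(5, 9, 1) = 1
E (Uma): max(9, 1) = 9
A (Gita): min(6, 4, 9) = 4
Q (Gita): min(3, 7) = 3
R (Gita): min(3, 1) = 1
F (Uma): max(3, 1, 7) = 7
S (Gita): min(4, 7) = 4
T (Gita): min(2, 3, 6, 5) = 2
U (Gita): min(9, 4, 1) = 1
G (Uma): max(4, 2, 1) = 4
V (Gita): min(5, 4, 3) = 3
W (Gita): min(5, 2) = 2
H (Uma): max(3, 2) = 3
B (Gita): min(7, 4, 3) = 3
Root (Uma): max(4, 3) = 4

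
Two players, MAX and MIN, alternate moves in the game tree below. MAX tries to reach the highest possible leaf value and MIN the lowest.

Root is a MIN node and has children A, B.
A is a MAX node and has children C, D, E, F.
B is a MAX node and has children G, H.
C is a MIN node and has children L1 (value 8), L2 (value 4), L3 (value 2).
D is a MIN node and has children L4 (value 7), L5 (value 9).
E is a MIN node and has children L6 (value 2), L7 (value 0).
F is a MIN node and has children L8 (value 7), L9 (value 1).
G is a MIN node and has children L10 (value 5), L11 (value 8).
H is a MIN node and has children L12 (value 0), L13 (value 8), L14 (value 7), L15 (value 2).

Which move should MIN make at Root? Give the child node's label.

C (MIN): min(8, 4, 2) = 2
D (MIN): min(7, 9) = 7
E (MIN): min(2, 0) = 0
F (MIN): min(7, 1) = 1
A (MAX): max(2, 7, 0, 1) = 7
G (MIN): min(5, 8) = 5
H (MIN): min(0, 8, 7, 2) = 0
B (MAX): max(5, 0) = 5
Root (MIN): min(7, 5) = 5
MIN at Root wants the lowest of {A=7, B=5}, so chooses B.

B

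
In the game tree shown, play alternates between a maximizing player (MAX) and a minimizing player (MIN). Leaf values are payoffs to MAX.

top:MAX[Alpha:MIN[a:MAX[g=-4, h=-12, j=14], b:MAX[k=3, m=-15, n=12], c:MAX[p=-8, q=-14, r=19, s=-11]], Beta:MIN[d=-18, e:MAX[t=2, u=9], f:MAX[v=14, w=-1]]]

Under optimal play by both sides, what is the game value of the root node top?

12

a (MAX): max(-4, -12, 14) = 14
b (MAX): max(3, -15, 12) = 12
c (MAX): max(-8, -14, 19, -11) = 19
Alpha (MIN): min(14, 12, 19) = 12
e (MAX): max(2, 9) = 9
f (MAX): max(14, -1) = 14
Beta (MIN): min(-18, 9, 14) = -18
top (MAX): max(12, -18) = 12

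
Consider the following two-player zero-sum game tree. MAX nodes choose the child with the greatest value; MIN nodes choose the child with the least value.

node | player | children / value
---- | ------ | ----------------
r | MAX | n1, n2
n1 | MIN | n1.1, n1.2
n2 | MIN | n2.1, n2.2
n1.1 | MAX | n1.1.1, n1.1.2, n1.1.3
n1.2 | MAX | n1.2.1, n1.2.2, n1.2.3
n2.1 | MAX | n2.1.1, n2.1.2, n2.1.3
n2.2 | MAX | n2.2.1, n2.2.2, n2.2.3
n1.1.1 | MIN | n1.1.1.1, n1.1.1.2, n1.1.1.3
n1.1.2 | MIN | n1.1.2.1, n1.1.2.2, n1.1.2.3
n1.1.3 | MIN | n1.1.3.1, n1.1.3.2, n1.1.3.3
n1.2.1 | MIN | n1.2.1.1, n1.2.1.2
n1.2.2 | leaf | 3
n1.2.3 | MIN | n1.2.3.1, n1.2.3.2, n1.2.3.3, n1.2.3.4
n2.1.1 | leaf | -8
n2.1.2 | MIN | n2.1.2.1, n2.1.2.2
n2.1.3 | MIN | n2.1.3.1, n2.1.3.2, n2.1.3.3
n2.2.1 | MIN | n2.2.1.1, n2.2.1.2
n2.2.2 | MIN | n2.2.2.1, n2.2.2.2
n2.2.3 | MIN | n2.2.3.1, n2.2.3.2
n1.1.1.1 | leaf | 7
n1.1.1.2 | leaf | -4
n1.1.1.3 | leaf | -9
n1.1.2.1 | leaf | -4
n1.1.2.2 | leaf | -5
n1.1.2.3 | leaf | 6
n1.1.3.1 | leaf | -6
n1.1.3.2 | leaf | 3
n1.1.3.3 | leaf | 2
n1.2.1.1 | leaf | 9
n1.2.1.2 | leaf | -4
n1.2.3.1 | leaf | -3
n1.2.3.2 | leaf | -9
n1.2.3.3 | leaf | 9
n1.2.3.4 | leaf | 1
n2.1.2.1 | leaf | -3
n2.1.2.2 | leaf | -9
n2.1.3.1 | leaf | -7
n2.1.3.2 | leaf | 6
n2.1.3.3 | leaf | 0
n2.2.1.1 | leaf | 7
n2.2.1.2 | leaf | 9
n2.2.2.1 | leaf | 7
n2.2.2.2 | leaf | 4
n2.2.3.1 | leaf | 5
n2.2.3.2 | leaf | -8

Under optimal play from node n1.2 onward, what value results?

3

n1.2.1 (MIN): min(9, -4) = -4
n1.2.3 (MIN): min(-3, -9, 9, 1) = -9
n1.2 (MAX): max(-4, 3, -9) = 3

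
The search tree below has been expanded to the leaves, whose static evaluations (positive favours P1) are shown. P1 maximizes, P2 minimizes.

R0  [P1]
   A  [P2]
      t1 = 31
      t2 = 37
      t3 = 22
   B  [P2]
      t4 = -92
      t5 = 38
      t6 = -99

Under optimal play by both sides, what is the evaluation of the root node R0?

A (P2): min(31, 37, 22) = 22
B (P2): min(-92, 38, -99) = -99
R0 (P1): max(22, -99) = 22

22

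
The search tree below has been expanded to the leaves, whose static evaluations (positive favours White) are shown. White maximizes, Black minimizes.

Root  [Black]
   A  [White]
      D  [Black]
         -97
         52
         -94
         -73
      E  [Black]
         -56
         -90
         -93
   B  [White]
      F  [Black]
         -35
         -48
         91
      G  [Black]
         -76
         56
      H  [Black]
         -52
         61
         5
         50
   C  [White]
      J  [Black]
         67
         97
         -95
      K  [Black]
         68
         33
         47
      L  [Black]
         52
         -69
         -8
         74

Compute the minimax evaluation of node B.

-48

F (Black): min(-35, -48, 91) = -48
G (Black): min(-76, 56) = -76
H (Black): min(-52, 61, 5, 50) = -52
B (White): max(-48, -76, -52) = -48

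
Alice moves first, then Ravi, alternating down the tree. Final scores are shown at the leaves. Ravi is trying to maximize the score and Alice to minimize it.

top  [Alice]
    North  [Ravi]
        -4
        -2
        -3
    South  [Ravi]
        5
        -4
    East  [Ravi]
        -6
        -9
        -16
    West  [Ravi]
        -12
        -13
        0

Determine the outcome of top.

-6

North (Ravi): max(-4, -2, -3) = -2
South (Ravi): max(5, -4) = 5
East (Ravi): max(-6, -9, -16) = -6
West (Ravi): max(-12, -13, 0) = 0
top (Alice): min(-2, 5, -6, 0) = -6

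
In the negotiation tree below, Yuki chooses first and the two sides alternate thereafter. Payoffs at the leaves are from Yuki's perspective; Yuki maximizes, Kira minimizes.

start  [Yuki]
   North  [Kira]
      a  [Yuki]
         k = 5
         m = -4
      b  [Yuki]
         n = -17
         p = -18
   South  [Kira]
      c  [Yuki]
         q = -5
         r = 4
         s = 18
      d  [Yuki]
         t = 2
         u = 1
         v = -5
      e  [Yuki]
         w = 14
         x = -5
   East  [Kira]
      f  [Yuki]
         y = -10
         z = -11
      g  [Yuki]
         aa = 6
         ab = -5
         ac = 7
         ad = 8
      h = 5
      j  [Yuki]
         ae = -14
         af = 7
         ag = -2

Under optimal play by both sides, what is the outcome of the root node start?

a (Yuki): max(5, -4) = 5
b (Yuki): max(-17, -18) = -17
North (Kira): min(5, -17) = -17
c (Yuki): max(-5, 4, 18) = 18
d (Yuki): max(2, 1, -5) = 2
e (Yuki): max(14, -5) = 14
South (Kira): min(18, 2, 14) = 2
f (Yuki): max(-10, -11) = -10
g (Yuki): max(6, -5, 7, 8) = 8
j (Yuki): max(-14, 7, -2) = 7
East (Kira): min(-10, 8, 5, 7) = -10
start (Yuki): max(-17, 2, -10) = 2

2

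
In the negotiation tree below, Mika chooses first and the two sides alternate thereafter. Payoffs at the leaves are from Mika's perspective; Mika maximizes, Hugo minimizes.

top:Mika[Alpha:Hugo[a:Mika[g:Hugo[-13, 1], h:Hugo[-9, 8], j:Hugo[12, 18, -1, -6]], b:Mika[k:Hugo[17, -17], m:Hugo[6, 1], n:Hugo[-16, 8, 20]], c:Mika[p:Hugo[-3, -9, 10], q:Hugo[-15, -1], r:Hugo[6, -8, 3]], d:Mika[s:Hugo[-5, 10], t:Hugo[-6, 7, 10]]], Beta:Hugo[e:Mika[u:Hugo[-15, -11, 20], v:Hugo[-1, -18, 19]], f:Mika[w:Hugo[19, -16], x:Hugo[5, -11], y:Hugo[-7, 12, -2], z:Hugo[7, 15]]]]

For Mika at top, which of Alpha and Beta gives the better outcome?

Alpha

g (Hugo): min(-13, 1) = -13
h (Hugo): min(-9, 8) = -9
j (Hugo): min(12, 18, -1, -6) = -6
a (Mika): max(-13, -9, -6) = -6
k (Hugo): min(17, -17) = -17
m (Hugo): min(6, 1) = 1
n (Hugo): min(-16, 8, 20) = -16
b (Mika): max(-17, 1, -16) = 1
p (Hugo): min(-3, -9, 10) = -9
q (Hugo): min(-15, -1) = -15
r (Hugo): min(6, -8, 3) = -8
c (Mika): max(-9, -15, -8) = -8
s (Hugo): min(-5, 10) = -5
t (Hugo): min(-6, 7, 10) = -6
d (Mika): max(-5, -6) = -5
Alpha (Hugo): min(-6, 1, -8, -5) = -8
u (Hugo): min(-15, -11, 20) = -15
v (Hugo): min(-1, -18, 19) = -18
e (Mika): max(-15, -18) = -15
w (Hugo): min(19, -16) = -16
x (Hugo): min(5, -11) = -11
y (Hugo): min(-7, 12, -2) = -7
z (Hugo): min(7, 15) = 7
f (Mika): max(-16, -11, -7, 7) = 7
Beta (Hugo): min(-15, 7) = -15
Mika prefers the higher value; Alpha=-8, Beta=-15. Alpha is better since -8 > -15.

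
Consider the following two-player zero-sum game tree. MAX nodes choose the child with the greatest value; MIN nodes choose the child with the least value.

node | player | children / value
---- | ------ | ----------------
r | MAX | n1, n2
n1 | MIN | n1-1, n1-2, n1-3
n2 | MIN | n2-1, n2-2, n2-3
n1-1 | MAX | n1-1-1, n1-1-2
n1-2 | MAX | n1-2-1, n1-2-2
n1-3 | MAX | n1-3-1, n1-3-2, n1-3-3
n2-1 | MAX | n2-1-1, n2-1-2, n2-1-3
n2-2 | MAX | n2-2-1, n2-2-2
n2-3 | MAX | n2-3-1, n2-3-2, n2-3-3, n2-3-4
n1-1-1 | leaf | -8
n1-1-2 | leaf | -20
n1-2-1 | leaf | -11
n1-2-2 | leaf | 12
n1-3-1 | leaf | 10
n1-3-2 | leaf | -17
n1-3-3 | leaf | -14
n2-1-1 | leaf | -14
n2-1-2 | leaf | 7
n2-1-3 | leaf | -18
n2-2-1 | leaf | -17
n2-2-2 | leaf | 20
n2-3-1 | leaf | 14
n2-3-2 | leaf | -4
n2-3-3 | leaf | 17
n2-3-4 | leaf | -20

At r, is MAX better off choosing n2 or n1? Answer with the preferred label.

n2-1 (MAX): max(-14, 7, -18) = 7
n2-2 (MAX): max(-17, 20) = 20
n2-3 (MAX): max(14, -4, 17, -20) = 17
n2 (MIN): min(7, 20, 17) = 7
n1-1 (MAX): max(-8, -20) = -8
n1-2 (MAX): max(-11, 12) = 12
n1-3 (MAX): max(10, -17, -14) = 10
n1 (MIN): min(-8, 12, 10) = -8
MAX prefers the higher value; n2=7, n1=-8. n2 is better since 7 > -8.

n2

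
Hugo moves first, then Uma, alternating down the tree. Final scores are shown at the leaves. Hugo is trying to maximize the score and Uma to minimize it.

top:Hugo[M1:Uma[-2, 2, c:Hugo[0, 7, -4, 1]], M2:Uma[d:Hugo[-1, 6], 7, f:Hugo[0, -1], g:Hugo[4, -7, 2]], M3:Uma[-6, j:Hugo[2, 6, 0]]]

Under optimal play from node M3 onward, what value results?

j (Hugo): max(2, 6, 0) = 6
M3 (Uma): min(-6, 6) = -6

-6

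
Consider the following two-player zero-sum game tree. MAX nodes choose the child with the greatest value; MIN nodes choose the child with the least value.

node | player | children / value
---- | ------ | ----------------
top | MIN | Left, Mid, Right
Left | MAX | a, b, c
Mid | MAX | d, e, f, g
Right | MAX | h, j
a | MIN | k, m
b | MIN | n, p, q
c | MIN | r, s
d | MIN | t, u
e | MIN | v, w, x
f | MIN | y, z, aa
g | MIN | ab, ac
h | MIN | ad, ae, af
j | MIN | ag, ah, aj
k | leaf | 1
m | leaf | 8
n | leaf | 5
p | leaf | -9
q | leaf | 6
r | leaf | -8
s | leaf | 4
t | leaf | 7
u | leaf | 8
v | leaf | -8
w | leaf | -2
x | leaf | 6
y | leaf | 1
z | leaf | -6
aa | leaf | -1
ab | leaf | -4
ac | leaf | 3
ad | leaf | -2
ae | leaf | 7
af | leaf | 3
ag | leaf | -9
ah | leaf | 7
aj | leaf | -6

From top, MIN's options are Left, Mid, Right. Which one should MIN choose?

Right

a (MIN): min(1, 8) = 1
b (MIN): min(5, -9, 6) = -9
c (MIN): min(-8, 4) = -8
Left (MAX): max(1, -9, -8) = 1
d (MIN): min(7, 8) = 7
e (MIN): min(-8, -2, 6) = -8
f (MIN): min(1, -6, -1) = -6
g (MIN): min(-4, 3) = -4
Mid (MAX): max(7, -8, -6, -4) = 7
h (MIN): min(-2, 7, 3) = -2
j (MIN): min(-9, 7, -6) = -9
Right (MAX): max(-2, -9) = -2
top (MIN): min(1, 7, -2) = -2
MIN at top wants the lowest of {Left=1, Mid=7, Right=-2}, so chooses Right.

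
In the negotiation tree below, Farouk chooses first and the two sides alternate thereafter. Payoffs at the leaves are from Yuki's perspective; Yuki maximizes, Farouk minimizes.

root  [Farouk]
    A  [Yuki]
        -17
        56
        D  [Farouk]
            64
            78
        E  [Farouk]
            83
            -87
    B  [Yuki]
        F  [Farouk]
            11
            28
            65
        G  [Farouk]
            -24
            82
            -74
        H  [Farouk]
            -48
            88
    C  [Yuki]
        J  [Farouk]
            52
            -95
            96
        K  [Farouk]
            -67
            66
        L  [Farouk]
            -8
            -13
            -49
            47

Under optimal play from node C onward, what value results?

J (Farouk): min(52, -95, 96) = -95
K (Farouk): min(-67, 66) = -67
L (Farouk): min(-8, -13, -49, 47) = -49
C (Yuki): max(-95, -67, -49) = -49

-49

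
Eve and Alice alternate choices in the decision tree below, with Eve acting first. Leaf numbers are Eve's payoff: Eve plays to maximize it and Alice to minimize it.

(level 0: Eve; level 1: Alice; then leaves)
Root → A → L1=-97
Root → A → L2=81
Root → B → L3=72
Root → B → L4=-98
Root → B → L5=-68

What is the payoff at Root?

-97

A (Alice): min(-97, 81) = -97
B (Alice): min(72, -98, -68) = -98
Root (Eve): max(-97, -98) = -97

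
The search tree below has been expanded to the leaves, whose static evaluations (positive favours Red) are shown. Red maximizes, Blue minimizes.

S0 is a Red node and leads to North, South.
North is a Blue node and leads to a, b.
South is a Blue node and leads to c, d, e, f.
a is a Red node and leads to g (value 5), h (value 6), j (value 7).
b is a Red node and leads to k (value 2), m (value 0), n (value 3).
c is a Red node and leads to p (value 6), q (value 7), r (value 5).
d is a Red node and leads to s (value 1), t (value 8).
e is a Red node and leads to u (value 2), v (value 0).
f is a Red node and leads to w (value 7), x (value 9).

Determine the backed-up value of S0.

a (Red): max(5, 6, 7) = 7
b (Red): max(2, 0, 3) = 3
North (Blue): min(7, 3) = 3
c (Red): max(6, 7, 5) = 7
d (Red): max(1, 8) = 8
e (Red): max(2, 0) = 2
f (Red): max(7, 9) = 9
South (Blue): min(7, 8, 2, 9) = 2
S0 (Red): max(3, 2) = 3

3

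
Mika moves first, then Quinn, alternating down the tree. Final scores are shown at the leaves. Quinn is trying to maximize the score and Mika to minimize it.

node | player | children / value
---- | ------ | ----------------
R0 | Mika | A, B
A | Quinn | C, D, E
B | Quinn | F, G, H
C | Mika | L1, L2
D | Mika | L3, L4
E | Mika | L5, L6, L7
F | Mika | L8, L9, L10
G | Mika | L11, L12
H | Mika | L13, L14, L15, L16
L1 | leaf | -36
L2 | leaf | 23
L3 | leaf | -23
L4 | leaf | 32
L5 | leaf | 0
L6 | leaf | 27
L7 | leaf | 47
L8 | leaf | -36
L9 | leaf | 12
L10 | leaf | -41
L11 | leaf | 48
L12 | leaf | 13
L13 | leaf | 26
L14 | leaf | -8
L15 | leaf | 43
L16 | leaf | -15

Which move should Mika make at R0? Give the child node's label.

A

C (Mika): min(-36, 23) = -36
D (Mika): min(-23, 32) = -23
E (Mika): min(0, 27, 47) = 0
A (Quinn): max(-36, -23, 0) = 0
F (Mika): min(-36, 12, -41) = -41
G (Mika): min(48, 13) = 13
H (Mika): min(26, -8, 43, -15) = -15
B (Quinn): max(-41, 13, -15) = 13
R0 (Mika): min(0, 13) = 0
Mika at R0 wants the lowest of {A=0, B=13}, so chooses A.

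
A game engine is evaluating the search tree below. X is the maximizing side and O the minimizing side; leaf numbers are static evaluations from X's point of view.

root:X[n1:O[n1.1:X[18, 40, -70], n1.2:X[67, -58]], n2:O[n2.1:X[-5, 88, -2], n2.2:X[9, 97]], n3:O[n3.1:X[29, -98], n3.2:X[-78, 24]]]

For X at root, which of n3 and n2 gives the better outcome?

n3.1 (X): max(29, -98) = 29
n3.2 (X): max(-78, 24) = 24
n3 (O): min(29, 24) = 24
n2.1 (X): max(-5, 88, -2) = 88
n2.2 (X): max(9, 97) = 97
n2 (O): min(88, 97) = 88
X prefers the higher value; n3=24, n2=88. n2 is better since 88 > 24.

n2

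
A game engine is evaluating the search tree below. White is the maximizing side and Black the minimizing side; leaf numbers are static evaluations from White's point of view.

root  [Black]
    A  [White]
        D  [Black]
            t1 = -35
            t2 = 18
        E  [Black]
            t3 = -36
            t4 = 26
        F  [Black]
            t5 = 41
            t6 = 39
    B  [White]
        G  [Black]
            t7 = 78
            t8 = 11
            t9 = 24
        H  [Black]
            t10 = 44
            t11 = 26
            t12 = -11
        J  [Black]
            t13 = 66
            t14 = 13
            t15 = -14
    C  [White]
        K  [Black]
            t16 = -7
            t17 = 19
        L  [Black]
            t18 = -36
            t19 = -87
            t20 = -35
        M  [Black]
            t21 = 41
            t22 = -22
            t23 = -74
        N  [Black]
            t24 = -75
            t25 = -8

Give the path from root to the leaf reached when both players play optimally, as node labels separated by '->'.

root -> C -> K -> t16

D (Black): min(-35, 18) = -35
E (Black): min(-36, 26) = -36
F (Black): min(41, 39) = 39
A (White): max(-35, -36, 39) = 39
G (Black): min(78, 11, 24) = 11
H (Black): min(44, 26, -11) = -11
J (Black): min(66, 13, -14) = -14
B (White): max(11, -11, -14) = 11
K (Black): min(-7, 19) = -7
L (Black): min(-36, -87, -35) = -87
M (Black): min(41, -22, -74) = -74
N (Black): min(-75, -8) = -75
C (White): max(-7, -87, -74, -75) = -7
root (Black): min(39, 11, -7) = -7
At root, Black picks C (lowest: -7).
At C, White picks K (highest: -7).
At K, Black picks t16 (lowest: -7).
Terminal value -7.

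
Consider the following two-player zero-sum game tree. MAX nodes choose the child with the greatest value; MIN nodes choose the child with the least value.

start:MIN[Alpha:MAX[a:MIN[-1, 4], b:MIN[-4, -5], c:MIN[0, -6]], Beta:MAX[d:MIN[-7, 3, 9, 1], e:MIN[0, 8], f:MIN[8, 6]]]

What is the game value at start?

-1

a (MIN): min(-1, 4) = -1
b (MIN): min(-4, -5) = -5
c (MIN): min(0, -6) = -6
Alpha (MAX): max(-1, -5, -6) = -1
d (MIN): min(-7, 3, 9, 1) = -7
e (MIN): min(0, 8) = 0
f (MIN): min(8, 6) = 6
Beta (MAX): max(-7, 0, 6) = 6
start (MIN): min(-1, 6) = -1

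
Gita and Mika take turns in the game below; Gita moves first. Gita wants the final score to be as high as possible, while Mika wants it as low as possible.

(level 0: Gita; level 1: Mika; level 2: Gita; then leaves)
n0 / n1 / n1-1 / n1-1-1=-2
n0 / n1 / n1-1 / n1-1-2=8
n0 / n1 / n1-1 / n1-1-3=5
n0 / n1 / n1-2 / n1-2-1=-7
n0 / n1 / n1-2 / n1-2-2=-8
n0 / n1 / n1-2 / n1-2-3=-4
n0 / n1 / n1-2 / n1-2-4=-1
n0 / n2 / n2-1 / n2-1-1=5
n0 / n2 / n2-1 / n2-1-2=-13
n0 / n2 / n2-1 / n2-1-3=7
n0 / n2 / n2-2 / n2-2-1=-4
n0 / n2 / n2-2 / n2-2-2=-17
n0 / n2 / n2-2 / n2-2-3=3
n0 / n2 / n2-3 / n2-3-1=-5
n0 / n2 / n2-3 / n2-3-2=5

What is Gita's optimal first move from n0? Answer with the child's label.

n2

n1-1 (Gita): max(-2, 8, 5) = 8
n1-2 (Gita): max(-7, -8, -4, -1) = -1
n1 (Mika): min(8, -1) = -1
n2-1 (Gita): max(5, -13, 7) = 7
n2-2 (Gita): max(-4, -17, 3) = 3
n2-3 (Gita): max(-5, 5) = 5
n2 (Mika): min(7, 3, 5) = 3
n0 (Gita): max(-1, 3) = 3
Gita at n0 wants the highest of {n1=-1, n2=3}, so chooses n2.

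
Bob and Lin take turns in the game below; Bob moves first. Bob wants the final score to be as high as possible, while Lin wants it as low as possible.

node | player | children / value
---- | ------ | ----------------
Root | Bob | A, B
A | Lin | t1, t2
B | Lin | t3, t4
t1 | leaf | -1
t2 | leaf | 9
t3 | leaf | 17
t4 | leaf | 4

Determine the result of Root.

4

A (Lin): min(-1, 9) = -1
B (Lin): min(17, 4) = 4
Root (Bob): max(-1, 4) = 4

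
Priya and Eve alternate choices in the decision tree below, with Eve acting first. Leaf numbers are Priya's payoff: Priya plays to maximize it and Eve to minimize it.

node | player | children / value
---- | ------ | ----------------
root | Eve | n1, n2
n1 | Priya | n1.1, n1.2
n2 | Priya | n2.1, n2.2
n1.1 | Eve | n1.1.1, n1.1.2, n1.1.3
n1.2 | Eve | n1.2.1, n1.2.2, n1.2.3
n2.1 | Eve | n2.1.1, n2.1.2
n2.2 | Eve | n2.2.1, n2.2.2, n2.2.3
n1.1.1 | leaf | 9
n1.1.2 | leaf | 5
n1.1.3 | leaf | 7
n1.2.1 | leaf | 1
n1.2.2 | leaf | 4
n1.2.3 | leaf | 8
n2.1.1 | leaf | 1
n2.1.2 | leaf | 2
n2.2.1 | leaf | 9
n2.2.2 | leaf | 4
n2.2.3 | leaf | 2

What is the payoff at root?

2

n1.1 (Eve): min(9, 5, 7) = 5
n1.2 (Eve): min(1, 4, 8) = 1
n1 (Priya): max(5, 1) = 5
n2.1 (Eve): min(1, 2) = 1
n2.2 (Eve): min(9, 4, 2) = 2
n2 (Priya): max(1, 2) = 2
root (Eve): min(5, 2) = 2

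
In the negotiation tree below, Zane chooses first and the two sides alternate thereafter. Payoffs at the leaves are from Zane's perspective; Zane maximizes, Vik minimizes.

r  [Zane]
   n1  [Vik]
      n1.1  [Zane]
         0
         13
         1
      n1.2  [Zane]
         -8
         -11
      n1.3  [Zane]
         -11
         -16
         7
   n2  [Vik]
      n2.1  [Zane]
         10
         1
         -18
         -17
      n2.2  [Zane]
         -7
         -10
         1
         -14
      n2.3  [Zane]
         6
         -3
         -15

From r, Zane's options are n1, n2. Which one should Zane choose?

n1.1 (Zane): max(0, 13, 1) = 13
n1.2 (Zane): max(-8, -11) = -8
n1.3 (Zane): max(-11, -16, 7) = 7
n1 (Vik): min(13, -8, 7) = -8
n2.1 (Zane): max(10, 1, -18, -17) = 10
n2.2 (Zane): max(-7, -10, 1, -14) = 1
n2.3 (Zane): max(6, -3, -15) = 6
n2 (Vik): min(10, 1, 6) = 1
r (Zane): max(-8, 1) = 1
Zane at r wants the highest of {n1=-8, n2=1}, so chooses n2.

n2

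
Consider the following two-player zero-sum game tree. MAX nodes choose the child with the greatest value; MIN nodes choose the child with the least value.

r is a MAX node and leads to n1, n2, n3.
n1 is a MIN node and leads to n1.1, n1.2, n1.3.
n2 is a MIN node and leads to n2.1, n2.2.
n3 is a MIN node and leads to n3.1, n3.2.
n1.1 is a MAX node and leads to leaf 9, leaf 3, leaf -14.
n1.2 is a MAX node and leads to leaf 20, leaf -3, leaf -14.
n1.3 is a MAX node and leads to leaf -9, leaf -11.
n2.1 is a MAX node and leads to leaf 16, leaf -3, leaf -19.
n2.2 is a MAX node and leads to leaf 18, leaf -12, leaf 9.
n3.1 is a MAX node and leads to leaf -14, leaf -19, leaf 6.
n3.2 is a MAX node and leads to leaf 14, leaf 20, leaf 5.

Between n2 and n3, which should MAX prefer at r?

n2

n2.1 (MAX): max(16, -3, -19) = 16
n2.2 (MAX): max(18, -12, 9) = 18
n2 (MIN): min(16, 18) = 16
n3.1 (MAX): max(-14, -19, 6) = 6
n3.2 (MAX): max(14, 20, 5) = 20
n3 (MIN): min(6, 20) = 6
MAX prefers the higher value; n2=16, n3=6. n2 is better since 16 > 6.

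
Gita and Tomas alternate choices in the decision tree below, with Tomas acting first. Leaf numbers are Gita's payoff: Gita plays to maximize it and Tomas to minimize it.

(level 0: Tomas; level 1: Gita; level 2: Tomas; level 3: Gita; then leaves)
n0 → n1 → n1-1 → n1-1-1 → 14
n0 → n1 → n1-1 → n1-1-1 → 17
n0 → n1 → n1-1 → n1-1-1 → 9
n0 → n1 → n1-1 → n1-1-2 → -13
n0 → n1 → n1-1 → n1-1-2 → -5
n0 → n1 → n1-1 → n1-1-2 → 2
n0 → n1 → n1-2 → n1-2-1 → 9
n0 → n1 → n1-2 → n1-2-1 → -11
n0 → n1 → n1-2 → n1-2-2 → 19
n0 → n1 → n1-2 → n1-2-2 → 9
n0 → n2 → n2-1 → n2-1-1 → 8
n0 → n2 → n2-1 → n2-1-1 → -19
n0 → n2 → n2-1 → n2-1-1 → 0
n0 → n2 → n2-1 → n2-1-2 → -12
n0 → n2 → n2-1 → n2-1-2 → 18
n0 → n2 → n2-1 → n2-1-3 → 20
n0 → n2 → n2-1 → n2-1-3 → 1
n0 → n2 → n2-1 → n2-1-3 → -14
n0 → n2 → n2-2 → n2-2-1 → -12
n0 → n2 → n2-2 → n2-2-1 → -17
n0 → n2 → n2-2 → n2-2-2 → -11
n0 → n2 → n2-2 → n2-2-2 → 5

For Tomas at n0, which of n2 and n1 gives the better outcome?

n2-1-1 (Gita): max(8, -19, 0) = 8
n2-1-2 (Gita): max(-12, 18) = 18
n2-1-3 (Gita): max(20, 1, -14) = 20
n2-1 (Tomas): min(8, 18, 20) = 8
n2-2-1 (Gita): max(-12, -17) = -12
n2-2-2 (Gita): max(-11, 5) = 5
n2-2 (Tomas): min(-12, 5) = -12
n2 (Gita): max(8, -12) = 8
n1-1-1 (Gita): max(14, 17, 9) = 17
n1-1-2 (Gita): max(-13, -5, 2) = 2
n1-1 (Tomas): min(17, 2) = 2
n1-2-1 (Gita): max(9, -11) = 9
n1-2-2 (Gita): max(19, 9) = 19
n1-2 (Tomas): min(9, 19) = 9
n1 (Gita): max(2, 9) = 9
Tomas prefers the lower value; n2=8, n1=9. n2 is better since 8 < 9.

n2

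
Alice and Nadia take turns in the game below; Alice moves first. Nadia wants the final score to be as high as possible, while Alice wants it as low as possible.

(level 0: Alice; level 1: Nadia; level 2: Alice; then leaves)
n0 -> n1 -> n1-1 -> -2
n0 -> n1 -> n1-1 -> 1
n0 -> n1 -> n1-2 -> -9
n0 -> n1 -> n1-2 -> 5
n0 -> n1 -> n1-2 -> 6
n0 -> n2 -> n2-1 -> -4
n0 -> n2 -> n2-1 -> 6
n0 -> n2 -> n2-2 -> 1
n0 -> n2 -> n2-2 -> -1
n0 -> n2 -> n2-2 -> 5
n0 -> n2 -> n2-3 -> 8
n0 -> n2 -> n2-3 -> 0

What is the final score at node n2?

0

n2-1 (Alice): min(-4, 6) = -4
n2-2 (Alice): min(1, -1, 5) = -1
n2-3 (Alice): min(8, 0) = 0
n2 (Nadia): max(-4, -1, 0) = 0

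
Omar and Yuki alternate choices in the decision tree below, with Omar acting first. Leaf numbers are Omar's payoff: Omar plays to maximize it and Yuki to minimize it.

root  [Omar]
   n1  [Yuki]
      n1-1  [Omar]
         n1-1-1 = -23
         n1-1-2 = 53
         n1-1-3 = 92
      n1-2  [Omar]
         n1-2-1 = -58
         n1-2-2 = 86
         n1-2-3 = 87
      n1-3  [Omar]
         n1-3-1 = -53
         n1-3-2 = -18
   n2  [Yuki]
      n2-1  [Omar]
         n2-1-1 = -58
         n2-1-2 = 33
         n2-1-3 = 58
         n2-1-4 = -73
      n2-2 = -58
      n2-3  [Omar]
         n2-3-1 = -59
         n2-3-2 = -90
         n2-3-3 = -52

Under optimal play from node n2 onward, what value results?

-58

n2-1 (Omar): max(-58, 33, 58, -73) = 58
n2-3 (Omar): max(-59, -90, -52) = -52
n2 (Yuki): min(58, -58, -52) = -58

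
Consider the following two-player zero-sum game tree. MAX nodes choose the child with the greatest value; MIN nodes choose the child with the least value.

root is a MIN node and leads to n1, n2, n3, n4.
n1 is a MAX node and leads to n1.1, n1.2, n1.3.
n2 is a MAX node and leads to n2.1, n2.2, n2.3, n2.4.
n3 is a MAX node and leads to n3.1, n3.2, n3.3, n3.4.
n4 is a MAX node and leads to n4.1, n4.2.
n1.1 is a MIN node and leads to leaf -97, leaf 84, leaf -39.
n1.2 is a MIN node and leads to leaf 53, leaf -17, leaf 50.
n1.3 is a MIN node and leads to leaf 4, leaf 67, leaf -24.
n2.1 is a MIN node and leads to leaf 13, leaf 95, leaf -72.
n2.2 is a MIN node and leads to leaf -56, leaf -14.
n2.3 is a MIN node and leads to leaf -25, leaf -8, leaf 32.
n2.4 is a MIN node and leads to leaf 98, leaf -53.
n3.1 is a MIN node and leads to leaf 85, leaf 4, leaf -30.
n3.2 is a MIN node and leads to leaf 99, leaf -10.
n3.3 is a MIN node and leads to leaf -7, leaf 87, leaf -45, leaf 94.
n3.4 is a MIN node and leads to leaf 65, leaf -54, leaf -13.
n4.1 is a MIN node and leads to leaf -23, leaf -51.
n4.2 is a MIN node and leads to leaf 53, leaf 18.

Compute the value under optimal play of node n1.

n1.1 (MIN): min(-97, 84, -39) = -97
n1.2 (MIN): min(53, -17, 50) = -17
n1.3 (MIN): min(4, 67, -24) = -24
n1 (MAX): max(-97, -17, -24) = -17

-17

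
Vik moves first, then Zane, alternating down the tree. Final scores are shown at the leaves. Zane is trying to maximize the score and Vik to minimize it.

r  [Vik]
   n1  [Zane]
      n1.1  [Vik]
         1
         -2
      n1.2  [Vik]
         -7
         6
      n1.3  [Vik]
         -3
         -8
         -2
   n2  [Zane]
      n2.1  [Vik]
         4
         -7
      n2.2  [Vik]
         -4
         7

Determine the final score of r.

-4

n1.1 (Vik): min(1, -2) = -2
n1.2 (Vik): min(-7, 6) = -7
n1.3 (Vik): min(-3, -8, -2) = -8
n1 (Zane): max(-2, -7, -8) = -2
n2.1 (Vik): min(4, -7) = -7
n2.2 (Vik): min(-4, 7) = -4
n2 (Zane): max(-7, -4) = -4
r (Vik): min(-2, -4) = -4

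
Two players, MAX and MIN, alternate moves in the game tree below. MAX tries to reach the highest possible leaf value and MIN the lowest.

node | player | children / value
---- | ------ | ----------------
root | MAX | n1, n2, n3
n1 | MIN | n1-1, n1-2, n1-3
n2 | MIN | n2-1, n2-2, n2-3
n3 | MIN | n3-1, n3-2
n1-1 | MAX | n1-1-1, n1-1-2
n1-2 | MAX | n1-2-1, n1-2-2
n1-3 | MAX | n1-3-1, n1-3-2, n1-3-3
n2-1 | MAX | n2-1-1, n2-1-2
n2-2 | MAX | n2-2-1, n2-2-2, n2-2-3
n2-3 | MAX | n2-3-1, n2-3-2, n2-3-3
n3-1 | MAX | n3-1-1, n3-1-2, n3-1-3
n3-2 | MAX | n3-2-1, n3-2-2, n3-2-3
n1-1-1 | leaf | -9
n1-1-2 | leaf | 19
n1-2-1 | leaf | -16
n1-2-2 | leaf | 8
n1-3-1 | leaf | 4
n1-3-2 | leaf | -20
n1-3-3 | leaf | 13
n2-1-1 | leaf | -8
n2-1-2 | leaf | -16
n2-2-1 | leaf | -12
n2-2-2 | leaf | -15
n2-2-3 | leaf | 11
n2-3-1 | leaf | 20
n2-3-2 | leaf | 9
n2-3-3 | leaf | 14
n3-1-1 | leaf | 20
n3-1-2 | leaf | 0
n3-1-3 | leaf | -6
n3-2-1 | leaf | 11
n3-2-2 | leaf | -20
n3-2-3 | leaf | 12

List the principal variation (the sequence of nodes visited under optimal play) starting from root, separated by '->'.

n1-1 (MAX): max(-9, 19) = 19
n1-2 (MAX): max(-16, 8) = 8
n1-3 (MAX): max(4, -20, 13) = 13
n1 (MIN): min(19, 8, 13) = 8
n2-1 (MAX): max(-8, -16) = -8
n2-2 (MAX): max(-12, -15, 11) = 11
n2-3 (MAX): max(20, 9, 14) = 20
n2 (MIN): min(-8, 11, 20) = -8
n3-1 (MAX): max(20, 0, -6) = 20
n3-2 (MAX): max(11, -20, 12) = 12
n3 (MIN): min(20, 12) = 12
root (MAX): max(8, -8, 12) = 12
At root, MAX picks n3 (highest: 12).
At n3, MIN picks n3-2 (lowest: 12).
At n3-2, MAX picks n3-2-3 (highest: 12).
Terminal value 12.

root -> n3 -> n3-2 -> n3-2-3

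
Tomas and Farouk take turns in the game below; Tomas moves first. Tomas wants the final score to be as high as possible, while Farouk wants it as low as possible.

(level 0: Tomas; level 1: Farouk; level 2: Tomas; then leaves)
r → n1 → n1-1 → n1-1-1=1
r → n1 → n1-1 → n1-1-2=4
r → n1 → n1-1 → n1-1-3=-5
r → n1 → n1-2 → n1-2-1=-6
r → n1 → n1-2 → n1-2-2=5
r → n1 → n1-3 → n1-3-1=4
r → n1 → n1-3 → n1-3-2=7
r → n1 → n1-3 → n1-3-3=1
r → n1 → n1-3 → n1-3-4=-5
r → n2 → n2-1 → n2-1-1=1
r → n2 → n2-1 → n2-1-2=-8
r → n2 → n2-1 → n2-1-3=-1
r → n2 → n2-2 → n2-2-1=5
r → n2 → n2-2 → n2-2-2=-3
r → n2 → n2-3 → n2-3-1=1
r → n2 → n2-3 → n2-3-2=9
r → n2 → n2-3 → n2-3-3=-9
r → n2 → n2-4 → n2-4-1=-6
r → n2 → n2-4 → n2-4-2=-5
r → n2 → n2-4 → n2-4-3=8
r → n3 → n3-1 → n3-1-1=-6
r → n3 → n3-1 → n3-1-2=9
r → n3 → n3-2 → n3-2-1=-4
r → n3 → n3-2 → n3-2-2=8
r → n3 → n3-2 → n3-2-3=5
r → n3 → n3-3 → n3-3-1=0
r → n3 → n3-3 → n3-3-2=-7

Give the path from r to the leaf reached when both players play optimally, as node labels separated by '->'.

r -> n1 -> n1-1 -> n1-1-2

n1-1 (Tomas): max(1, 4, -5) = 4
n1-2 (Tomas): max(-6, 5) = 5
n1-3 (Tomas): max(4, 7, 1, -5) = 7
n1 (Farouk): min(4, 5, 7) = 4
n2-1 (Tomas): max(1, -8, -1) = 1
n2-2 (Tomas): max(5, -3) = 5
n2-3 (Tomas): max(1, 9, -9) = 9
n2-4 (Tomas): max(-6, -5, 8) = 8
n2 (Farouk): min(1, 5, 9, 8) = 1
n3-1 (Tomas): max(-6, 9) = 9
n3-2 (Tomas): max(-4, 8, 5) = 8
n3-3 (Tomas): max(0, -7) = 0
n3 (Farouk): min(9, 8, 0) = 0
r (Tomas): max(4, 1, 0) = 4
At r, Tomas picks n1 (highest: 4).
At n1, Farouk picks n1-1 (lowest: 4).
At n1-1, Tomas picks n1-1-2 (highest: 4).
Terminal value 4.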